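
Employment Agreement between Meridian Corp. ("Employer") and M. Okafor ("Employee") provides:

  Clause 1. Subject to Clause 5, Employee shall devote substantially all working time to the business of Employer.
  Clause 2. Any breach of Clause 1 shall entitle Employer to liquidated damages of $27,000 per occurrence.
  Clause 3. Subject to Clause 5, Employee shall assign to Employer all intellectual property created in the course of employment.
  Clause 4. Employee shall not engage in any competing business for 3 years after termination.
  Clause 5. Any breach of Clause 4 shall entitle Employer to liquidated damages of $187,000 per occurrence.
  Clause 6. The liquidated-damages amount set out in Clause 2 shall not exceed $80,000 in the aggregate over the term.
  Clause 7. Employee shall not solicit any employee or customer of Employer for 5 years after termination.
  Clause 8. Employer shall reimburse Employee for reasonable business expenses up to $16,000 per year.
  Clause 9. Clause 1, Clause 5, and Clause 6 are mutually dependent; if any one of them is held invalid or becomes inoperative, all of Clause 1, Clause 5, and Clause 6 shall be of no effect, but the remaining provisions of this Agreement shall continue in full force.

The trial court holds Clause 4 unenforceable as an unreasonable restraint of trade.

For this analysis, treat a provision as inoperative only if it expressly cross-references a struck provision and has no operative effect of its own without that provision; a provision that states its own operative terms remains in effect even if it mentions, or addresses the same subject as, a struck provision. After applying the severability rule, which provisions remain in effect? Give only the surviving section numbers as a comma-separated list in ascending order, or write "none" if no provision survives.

3, 7, 8, 9

Clause 4 is struck. The whole of Clause 5 is the liquidated-damages amount, defined by reference to Clause 4, so Clause 5 cannot stand once Clause 4 is removed. Clause 3 mentions Clause 5 but its own obligation stands independently of Clause 5, so Clause 3 is not affected. Clause 9 declares Clause 1, Clause 5, and Clause 6 mutually dependent; since one of them has fallen, all of them are of no effect. That brings down Clause 1 and Clause 6 as well. Clause 2 in turn depends solely on a provision now struck and likewise falls. The remainder continues in force under Clause 9. The provisions still in force are Clause 3, Clause 7, Clause 8, and Clause 9.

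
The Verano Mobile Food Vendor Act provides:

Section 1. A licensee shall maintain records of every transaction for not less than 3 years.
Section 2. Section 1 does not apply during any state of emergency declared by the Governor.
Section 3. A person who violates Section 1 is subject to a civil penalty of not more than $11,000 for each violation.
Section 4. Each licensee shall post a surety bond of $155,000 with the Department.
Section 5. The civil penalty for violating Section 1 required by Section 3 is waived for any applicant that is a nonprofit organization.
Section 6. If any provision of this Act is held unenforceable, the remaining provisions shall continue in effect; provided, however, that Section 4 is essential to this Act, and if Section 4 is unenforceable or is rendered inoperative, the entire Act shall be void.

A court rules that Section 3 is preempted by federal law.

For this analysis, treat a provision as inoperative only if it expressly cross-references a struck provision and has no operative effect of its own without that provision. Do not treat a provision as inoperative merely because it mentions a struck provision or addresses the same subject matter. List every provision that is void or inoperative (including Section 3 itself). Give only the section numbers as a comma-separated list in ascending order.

Section 3 is struck. Section 5 operates only by reference to Section 3, so it falls with Section 3. Section 6 makes Section 4 an essential term, but Section 4 is unaffected, so the severability proviso in Section 6 preserves the remaining provisions. That leaves Section 1, Section 2, Section 4, and Section 6 in effect.

3, 5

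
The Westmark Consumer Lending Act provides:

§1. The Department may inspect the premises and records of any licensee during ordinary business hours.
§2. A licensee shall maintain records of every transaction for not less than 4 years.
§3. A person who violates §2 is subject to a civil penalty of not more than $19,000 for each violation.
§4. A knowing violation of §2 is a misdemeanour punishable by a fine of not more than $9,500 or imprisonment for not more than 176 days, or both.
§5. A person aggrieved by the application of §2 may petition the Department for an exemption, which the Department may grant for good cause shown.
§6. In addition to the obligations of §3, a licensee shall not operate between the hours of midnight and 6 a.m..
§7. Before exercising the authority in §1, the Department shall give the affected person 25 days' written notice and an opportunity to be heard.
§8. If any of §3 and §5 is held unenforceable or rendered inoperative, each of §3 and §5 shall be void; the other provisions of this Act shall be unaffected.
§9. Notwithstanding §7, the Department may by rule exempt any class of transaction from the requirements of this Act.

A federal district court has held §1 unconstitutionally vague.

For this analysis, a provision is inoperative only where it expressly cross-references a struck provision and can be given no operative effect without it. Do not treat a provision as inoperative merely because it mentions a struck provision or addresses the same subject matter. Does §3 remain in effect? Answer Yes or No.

Yes

§1 is struck. §7 has no operative effect of its own apart from §1 and is therefore inoperative. Although §9 refers to §7, its operative terms do not depend on §7, so it remains in effect. §8 ties §3 and §5 together, but none of those is affected here; the remaining provisions continue in force under §8. That leaves §2, §3, §4, §5, §6, §8, and §9 in effect. §3 is among the surviving provisions, so the answer is yes.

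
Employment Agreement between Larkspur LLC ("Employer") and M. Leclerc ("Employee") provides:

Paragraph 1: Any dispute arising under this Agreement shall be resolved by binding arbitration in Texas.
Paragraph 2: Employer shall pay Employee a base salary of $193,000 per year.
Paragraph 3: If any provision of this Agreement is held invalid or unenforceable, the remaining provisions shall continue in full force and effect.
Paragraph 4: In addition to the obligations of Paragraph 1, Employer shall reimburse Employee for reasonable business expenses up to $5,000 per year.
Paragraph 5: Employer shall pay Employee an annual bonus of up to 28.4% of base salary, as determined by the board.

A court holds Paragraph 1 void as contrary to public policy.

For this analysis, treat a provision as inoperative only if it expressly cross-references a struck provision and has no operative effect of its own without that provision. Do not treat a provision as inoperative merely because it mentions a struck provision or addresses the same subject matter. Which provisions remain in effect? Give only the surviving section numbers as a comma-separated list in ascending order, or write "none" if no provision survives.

Paragraph 1 is struck. Paragraph 4 mentions Paragraph 1 but its own obligation stands independently of Paragraph 1, so Paragraph 4 is not affected. No other provision's operative terms depend on Paragraph 1. Under the severability clause in Paragraph 3, the remaining provisions continue in force. That leaves Paragraph 2, Paragraph 3, Paragraph 4, and Paragraph 5 in effect.

2, 3, 4, 5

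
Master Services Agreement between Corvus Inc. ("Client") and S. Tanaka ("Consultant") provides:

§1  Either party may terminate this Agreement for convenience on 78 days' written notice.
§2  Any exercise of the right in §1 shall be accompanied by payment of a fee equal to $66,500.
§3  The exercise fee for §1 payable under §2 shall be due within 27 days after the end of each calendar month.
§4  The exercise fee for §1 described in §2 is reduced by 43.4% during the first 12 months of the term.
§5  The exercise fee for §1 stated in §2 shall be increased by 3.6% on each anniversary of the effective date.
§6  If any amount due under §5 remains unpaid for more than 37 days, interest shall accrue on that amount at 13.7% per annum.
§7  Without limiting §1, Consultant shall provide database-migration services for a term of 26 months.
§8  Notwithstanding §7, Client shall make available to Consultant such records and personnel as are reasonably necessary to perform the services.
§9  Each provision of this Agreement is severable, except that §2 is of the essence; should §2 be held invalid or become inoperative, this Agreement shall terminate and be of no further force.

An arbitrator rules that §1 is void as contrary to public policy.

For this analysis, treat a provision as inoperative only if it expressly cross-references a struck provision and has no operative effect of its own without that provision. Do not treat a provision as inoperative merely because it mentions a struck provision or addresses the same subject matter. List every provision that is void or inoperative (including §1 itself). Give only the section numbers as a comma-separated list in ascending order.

1, 2, 3, 4, 5, 6, 7, 8, 9

§1 is struck. §2 merely fixes the exercise fee for §1; with §1 gone it has nothing to operate on and falls away. The whole of §3 is the payment deadline for the exercise fee for §1, defined by reference to §2, so §3 cannot stand once §2 is removed. The whole of §4 is the introductory reduction to the exercise fee for §1, defined by reference to §2, so §4 cannot stand once §2 is removed. §5 does nothing except set the escalation of the exercise fee for §1 by reference to §2; with §2 gone it has no independent effect and is inoperative. The whole of §6 is the default interest on the escalation of the exercise fee for §1, defined by reference to §5, so §6 cannot stand once §5 is removed. §9 makes §2 an essential term, and §2 has been rendered inoperative by the cascade; under §9, the entire Agreement is therefore void. No provision of the Agreement survives.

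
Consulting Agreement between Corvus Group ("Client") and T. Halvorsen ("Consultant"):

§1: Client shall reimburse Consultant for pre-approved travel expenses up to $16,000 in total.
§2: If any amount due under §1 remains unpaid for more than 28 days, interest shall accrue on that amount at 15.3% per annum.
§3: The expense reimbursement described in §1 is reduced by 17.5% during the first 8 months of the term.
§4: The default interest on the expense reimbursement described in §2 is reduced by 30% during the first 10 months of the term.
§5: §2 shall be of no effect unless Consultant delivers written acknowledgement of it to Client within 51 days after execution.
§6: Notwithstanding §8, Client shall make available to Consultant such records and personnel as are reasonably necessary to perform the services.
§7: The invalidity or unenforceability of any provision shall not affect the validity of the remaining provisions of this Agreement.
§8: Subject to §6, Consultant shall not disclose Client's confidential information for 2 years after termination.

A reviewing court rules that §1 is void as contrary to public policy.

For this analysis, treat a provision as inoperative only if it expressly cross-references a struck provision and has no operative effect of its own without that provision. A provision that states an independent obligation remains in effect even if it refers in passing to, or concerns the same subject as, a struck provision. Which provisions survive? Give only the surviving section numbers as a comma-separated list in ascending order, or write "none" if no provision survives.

6, 7, 8

§1 is struck. §2 does nothing except set the default interest on the expense reimbursement by reference to §1; with §1 gone it has no independent effect and is inoperative. §3 operates only by reference to §1, so it falls with §1. §4 operates only by reference to §2, so it falls with §2. §5 has no operative effect of its own apart from §2 and is therefore inoperative. Under the severability clause in §7, the remaining provisions continue in force. §6, §7, and §8 remain in effect.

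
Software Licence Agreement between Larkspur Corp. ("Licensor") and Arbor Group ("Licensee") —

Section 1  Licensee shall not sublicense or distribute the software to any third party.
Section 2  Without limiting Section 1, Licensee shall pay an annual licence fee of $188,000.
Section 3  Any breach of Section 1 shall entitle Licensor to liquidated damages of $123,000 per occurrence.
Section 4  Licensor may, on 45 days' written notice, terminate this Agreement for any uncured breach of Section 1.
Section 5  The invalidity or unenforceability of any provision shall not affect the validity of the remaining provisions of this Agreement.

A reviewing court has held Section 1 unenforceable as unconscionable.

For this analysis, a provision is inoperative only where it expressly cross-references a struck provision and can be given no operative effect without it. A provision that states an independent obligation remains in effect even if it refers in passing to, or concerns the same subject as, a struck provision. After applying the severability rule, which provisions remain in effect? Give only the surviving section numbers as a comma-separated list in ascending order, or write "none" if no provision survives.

2, 5

Section 1 is struck. Section 3 operates only by reference to Section 1, so it falls with Section 1. Section 4 operates only by reference to Section 1, so it falls with Section 1. Although Section 2 refers to Section 1, its operative terms do not depend on Section 1, so it remains in effect. Under the severability clause in Section 5, the remaining provisions continue in force. The provisions still in force are Section 2 and Section 5.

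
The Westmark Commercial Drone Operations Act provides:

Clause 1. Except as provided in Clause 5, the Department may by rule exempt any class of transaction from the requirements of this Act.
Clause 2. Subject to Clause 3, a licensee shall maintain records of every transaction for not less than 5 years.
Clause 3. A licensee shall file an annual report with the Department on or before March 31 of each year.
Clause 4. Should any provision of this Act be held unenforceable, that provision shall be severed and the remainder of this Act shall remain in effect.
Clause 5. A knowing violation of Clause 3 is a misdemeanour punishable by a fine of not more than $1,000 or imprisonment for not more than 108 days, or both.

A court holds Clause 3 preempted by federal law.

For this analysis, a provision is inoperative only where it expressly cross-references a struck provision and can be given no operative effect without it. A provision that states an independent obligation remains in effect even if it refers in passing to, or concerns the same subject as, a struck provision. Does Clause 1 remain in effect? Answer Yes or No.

Clause 3 is struck. Clause 5 has no operative effect of its own apart from Clause 3 and is therefore inoperative. Clause 2 mentions Clause 3 but its own obligation stands independently of Clause 3, so Clause 2 is not affected. Clause 1 mentions Clause 5 but its own obligation stands independently of Clause 5, so Clause 1 is not affected. Clause 4 is a severability clause and preserves every provision that can still be given independent effect. The provisions still in force are Clause 1, Clause 2, and Clause 4. Clause 1 is among the surviving provisions, so the answer is yes.

Yes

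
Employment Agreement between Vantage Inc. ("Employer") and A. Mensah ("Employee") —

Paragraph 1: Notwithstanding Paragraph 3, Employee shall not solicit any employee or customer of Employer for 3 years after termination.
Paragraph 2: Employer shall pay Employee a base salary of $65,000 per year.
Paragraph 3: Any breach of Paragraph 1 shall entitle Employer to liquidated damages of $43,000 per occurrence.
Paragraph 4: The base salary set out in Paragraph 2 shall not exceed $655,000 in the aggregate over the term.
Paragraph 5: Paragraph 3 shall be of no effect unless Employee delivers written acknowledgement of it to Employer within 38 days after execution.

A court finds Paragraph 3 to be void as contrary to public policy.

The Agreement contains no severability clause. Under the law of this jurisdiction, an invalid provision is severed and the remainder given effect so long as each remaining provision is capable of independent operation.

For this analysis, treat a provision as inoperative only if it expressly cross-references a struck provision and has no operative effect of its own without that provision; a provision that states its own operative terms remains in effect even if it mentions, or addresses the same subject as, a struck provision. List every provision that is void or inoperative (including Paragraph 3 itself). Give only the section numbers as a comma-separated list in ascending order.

3, 5

Paragraph 3 is struck. Paragraph 5 has no operative effect of its own apart from Paragraph 3 and is therefore inoperative. Paragraph 1 mentions Paragraph 3 but its own obligation stands independently of Paragraph 3, so Paragraph 1 is not affected. Under the stated default rule, only provisions that cannot operate independently fall away; the rest are enforced. Paragraph 1, Paragraph 2, and Paragraph 4 remain in effect.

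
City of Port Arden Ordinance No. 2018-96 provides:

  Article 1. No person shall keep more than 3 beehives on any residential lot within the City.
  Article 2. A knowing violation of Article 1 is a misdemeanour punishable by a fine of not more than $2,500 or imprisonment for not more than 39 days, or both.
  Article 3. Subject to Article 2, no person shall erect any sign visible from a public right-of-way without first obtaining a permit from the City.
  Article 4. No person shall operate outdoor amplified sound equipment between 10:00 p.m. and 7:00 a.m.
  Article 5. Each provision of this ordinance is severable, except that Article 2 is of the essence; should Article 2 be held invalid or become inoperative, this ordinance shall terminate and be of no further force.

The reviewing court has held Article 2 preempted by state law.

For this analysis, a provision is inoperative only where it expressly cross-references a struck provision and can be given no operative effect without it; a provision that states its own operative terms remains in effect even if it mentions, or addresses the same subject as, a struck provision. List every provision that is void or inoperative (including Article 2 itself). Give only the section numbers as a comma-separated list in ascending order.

Article 2 is struck. No other provision's operative terms depend on Article 2. Article 5 makes Article 2 an essential term, and Article 2 is the provision held invalid; under Article 5, the entire ordinance is therefore void. No provision of the ordinance survives.

1, 2, 3, 4, 5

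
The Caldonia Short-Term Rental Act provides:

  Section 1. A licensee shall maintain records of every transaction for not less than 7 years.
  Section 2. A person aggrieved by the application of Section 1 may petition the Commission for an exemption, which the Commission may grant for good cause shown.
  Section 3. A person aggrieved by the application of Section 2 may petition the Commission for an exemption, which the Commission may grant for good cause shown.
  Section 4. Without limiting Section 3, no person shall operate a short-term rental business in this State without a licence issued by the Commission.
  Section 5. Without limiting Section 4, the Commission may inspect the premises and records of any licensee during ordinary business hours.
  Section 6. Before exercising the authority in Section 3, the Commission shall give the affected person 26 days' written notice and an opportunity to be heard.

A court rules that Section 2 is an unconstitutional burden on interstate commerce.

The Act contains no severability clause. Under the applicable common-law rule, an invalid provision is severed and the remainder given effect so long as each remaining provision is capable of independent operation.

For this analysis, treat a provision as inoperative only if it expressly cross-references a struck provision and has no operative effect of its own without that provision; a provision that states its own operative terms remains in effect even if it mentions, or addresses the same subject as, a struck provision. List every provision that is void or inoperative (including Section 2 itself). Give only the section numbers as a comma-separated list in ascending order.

2, 3, 6

Section 2 is struck. Section 3 merely fixes the exemption procedure for Section 2; with Section 2 gone it has nothing to operate on and falls away. Section 6 merely fixes the notice-and-hearing requirement for Section 3; with Section 3 gone it has nothing to operate on and falls away. Although Section 4 refers to Section 3, its operative terms do not depend on Section 3, so it remains in effect. Under the stated default rule, only provisions that cannot operate independently fall away; the rest are enforced. Section 1, Section 4, and Section 5 remain in effect.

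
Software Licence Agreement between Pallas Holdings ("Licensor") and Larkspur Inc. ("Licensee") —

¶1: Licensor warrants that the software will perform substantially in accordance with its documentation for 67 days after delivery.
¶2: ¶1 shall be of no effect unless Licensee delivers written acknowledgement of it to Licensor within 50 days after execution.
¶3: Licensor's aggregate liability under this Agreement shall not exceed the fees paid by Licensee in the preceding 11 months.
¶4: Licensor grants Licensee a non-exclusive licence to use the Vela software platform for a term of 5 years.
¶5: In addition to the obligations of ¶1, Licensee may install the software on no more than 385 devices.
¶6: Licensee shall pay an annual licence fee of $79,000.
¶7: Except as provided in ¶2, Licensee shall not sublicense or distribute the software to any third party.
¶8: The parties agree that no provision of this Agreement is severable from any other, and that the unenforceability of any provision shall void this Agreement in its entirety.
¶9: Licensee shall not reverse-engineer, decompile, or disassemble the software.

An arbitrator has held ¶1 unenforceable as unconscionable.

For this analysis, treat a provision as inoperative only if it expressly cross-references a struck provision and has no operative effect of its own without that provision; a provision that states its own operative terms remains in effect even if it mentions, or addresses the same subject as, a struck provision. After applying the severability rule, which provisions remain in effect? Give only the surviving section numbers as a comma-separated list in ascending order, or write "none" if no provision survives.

none

¶1 is struck. ¶2 operates only by reference to ¶1, so it falls with ¶1. ¶8 provides that the Agreement is not severable, so the invalidity of any one provision voids the entire Agreement. No provision of the Agreement survives.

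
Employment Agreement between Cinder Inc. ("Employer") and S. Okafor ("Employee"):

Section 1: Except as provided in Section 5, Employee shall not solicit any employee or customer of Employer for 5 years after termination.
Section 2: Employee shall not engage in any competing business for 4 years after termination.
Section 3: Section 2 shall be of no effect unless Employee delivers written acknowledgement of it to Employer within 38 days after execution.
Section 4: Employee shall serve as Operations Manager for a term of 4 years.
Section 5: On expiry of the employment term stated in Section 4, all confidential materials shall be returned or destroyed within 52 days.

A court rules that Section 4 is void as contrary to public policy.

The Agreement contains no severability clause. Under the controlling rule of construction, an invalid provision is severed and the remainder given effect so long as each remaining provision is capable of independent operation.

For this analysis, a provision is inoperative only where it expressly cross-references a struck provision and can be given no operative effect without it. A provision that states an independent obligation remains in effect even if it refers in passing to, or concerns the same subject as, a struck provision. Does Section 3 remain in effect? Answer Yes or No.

Section 4 is struck. The only function of Section 5 is the return obligation tied to Section 4, so it cannot stand once Section 4 is removed. Although Section 1 refers to Section 5, its operative terms do not depend on Section 5, so it remains in effect. Under the stated default rule, only provisions that cannot operate independently fall away; the rest are enforced. The provisions still in force are Section 1, Section 2, and Section 3. Section 3 is among the surviving provisions, so the answer is yes.

Yes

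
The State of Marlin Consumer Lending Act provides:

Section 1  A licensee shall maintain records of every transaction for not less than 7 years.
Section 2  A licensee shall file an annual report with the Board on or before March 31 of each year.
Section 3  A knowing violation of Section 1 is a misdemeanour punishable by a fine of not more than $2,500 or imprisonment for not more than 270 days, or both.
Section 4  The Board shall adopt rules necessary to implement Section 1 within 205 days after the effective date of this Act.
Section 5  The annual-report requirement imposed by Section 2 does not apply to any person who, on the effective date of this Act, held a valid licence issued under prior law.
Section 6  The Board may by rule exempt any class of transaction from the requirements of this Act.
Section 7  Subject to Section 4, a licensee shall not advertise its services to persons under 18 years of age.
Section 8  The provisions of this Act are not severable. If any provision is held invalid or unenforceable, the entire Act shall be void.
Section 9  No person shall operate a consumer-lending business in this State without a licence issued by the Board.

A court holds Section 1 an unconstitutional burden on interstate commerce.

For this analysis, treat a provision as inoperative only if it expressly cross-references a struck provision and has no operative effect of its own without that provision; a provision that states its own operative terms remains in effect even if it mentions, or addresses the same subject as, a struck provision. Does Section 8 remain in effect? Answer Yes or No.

No

Section 1 is struck. Section 3 has no operative effect of its own apart from Section 1 and is therefore inoperative. Section 4 has no operative effect of its own apart from Section 1 and is therefore inoperative. Section 8 provides that the Act is not severable, so the invalidity of any one provision voids the entire Act. No provision of the Act survives. Section 8 is among the inoperative provisions, so the answer is no.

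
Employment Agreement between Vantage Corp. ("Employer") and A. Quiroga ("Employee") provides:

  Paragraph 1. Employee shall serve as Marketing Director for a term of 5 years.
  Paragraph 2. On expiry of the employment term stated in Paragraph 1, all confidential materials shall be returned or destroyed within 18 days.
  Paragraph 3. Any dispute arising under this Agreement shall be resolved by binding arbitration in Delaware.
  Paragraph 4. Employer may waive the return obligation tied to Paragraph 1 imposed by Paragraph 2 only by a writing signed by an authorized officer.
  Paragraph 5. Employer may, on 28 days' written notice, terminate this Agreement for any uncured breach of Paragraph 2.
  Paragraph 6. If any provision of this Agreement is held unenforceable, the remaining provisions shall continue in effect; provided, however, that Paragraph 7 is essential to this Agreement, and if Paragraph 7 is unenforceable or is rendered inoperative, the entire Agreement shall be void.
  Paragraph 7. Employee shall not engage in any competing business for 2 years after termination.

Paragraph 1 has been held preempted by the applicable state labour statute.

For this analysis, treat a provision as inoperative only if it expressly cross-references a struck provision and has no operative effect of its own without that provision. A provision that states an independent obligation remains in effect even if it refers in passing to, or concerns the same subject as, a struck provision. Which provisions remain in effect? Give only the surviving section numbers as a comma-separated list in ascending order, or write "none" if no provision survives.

3, 6, 7

Paragraph 1 is struck. Paragraph 2 merely fixes the return obligation tied to Paragraph 1; with Paragraph 1 gone it has nothing to operate on and falls away. Paragraph 4 merely fixes the waiver condition for Paragraph 2; with Paragraph 2 gone it has nothing to operate on and falls away. Paragraph 5 operates only by reference to Paragraph 2, so it falls with Paragraph 2. Paragraph 6 makes Paragraph 7 an essential term, but Paragraph 7 is unaffected, so the severability proviso in Paragraph 6 preserves the remaining provisions. The provisions still in force are Paragraph 3, Paragraph 6, and Paragraph 7.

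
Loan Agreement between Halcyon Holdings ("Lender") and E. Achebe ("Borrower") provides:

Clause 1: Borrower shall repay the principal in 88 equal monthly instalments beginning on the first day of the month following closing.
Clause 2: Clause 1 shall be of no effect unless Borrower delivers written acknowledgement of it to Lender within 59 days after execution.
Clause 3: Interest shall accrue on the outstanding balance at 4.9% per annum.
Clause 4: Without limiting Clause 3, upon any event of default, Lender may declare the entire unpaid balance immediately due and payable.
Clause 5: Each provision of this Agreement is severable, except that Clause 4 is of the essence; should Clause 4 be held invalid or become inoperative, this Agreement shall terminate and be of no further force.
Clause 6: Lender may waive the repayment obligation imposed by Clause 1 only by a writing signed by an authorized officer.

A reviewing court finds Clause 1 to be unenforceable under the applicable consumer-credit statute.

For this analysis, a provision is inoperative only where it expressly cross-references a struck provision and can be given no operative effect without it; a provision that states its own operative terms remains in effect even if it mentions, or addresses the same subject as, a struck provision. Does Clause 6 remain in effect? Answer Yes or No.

No

Clause 1 is struck. Clause 2 has no operative effect of its own apart from Clause 1 and is therefore inoperative. Clause 6 has no operative effect of its own apart from Clause 1 and is therefore inoperative. Clause 5 makes Clause 4 an essential term, but Clause 4 is unaffected, so the severability proviso in Clause 5 preserves the remaining provisions. That leaves Clause 3, Clause 4, and Clause 5 in effect. Clause 6 is among the inoperative provisions, so the answer is no.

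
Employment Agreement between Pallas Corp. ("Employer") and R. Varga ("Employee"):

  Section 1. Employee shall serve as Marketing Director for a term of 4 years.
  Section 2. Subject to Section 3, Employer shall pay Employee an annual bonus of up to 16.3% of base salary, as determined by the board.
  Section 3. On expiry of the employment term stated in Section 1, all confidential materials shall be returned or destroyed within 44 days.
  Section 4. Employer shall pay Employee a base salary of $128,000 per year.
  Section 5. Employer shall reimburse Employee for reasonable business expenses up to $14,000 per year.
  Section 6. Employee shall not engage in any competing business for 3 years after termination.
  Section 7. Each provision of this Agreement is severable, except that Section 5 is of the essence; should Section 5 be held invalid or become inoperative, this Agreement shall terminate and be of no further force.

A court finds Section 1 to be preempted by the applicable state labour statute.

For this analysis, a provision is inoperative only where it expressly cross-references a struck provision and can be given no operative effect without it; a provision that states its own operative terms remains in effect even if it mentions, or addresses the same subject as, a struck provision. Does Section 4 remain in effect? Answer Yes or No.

Yes

Section 1 is struck. Section 3 has no operative effect of its own apart from Section 1 and is therefore inoperative. Although Section 2 refers to Section 3, its operative terms do not depend on Section 3, so it remains in effect. Section 7 makes Section 5 an essential term, but Section 5 is unaffected, so the severability proviso in Section 7 preserves the remaining provisions. The provisions still in force are Section 2, Section 4, Section 5, Section 6, and Section 7. Section 4 is among the surviving provisions, so the answer is yes.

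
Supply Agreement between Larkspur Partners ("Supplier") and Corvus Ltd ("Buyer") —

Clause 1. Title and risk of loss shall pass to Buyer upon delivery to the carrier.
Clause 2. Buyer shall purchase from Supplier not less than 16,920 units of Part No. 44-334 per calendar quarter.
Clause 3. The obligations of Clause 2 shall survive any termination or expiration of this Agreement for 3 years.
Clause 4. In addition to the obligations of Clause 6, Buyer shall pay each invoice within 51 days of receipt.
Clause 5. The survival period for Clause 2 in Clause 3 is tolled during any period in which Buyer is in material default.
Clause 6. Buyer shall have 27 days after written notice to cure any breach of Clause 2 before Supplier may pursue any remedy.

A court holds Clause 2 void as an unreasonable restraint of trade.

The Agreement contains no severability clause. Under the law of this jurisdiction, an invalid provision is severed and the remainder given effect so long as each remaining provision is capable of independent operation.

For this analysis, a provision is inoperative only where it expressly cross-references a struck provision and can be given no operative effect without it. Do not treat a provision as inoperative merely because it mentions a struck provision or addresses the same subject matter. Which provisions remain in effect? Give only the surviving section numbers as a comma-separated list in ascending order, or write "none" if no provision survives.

1, 4

Clause 2 is struck. Clause 3 merely fixes the survival period for Clause 2; with Clause 2 gone it has nothing to operate on and falls away. Clause 6 has no operative effect of its own apart from Clause 2 and is therefore inoperative. Clause 5 has no operative effect of its own apart from Clause 3 and is therefore inoperative. Clause 4 mentions Clause 6 but its own obligation stands independently of Clause 6, so Clause 4 is not affected. Under the stated default rule, only provisions that cannot operate independently fall away; the rest are enforced. The provisions still in force are Clause 1 and Clause 4.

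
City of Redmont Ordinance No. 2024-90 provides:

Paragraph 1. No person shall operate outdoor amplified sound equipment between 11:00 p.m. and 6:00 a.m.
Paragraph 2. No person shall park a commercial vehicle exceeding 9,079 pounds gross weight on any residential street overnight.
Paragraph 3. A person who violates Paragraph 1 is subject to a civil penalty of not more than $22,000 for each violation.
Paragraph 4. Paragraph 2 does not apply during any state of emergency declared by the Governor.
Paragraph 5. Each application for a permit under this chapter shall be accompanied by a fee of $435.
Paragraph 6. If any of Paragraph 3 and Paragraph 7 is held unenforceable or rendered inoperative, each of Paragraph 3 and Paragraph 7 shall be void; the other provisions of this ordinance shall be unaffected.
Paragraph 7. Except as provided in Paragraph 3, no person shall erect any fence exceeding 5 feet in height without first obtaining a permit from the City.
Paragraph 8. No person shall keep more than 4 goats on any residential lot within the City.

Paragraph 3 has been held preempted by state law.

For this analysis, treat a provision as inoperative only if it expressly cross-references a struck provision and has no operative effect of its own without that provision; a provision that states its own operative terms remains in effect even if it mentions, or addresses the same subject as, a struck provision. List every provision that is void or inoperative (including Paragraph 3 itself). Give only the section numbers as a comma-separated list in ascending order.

3, 7

Paragraph 3 is struck. No other provision's operative terms depend on Paragraph 3. Paragraph 6 declares Paragraph 3 and Paragraph 7 mutually dependent; since one of them has fallen, all of them are of no effect. That brings down Paragraph 7 as well. The remainder continues in force under Paragraph 6. Paragraph 1, Paragraph 2, Paragraph 4, Paragraph 5, Paragraph 6, and Paragraph 8 remain in effect.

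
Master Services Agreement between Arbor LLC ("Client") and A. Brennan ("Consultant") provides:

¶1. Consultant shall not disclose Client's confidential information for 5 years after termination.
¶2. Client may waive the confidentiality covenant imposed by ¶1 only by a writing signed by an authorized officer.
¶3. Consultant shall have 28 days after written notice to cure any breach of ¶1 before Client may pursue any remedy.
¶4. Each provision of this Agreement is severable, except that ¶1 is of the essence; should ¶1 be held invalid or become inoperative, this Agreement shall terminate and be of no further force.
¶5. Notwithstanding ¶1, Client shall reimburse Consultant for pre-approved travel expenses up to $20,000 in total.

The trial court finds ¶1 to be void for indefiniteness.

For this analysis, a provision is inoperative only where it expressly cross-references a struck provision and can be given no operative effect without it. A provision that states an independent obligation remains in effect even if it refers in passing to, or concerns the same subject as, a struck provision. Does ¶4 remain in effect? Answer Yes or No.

¶1 is struck. ¶2 has no operative effect of its own apart from ¶1 and is therefore inoperative. ¶3 has no operative effect of its own apart from ¶1 and is therefore inoperative. ¶4 makes ¶1 an essential term, and ¶1 is the provision held invalid; under ¶4, the entire Agreement is therefore void. No provision of the Agreement survives. ¶4 is among the inoperative provisions, so the answer is no.

No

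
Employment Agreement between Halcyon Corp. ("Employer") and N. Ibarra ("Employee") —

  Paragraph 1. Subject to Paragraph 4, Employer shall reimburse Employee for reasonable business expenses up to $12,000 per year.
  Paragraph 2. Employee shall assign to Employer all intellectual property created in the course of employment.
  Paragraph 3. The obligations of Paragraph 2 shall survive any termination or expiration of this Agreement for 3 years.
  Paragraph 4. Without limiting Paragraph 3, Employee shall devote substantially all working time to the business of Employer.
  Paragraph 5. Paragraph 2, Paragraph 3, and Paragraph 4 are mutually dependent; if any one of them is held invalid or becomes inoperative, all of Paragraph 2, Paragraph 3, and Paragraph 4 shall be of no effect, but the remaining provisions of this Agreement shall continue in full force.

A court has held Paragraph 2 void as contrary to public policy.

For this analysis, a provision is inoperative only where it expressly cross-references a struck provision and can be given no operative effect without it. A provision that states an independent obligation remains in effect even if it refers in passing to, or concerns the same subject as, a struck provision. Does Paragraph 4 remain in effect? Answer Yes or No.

No

Paragraph 2 is struck. Paragraph 3 has no operative effect of its own apart from Paragraph 2 and is therefore inoperative. Paragraph 1 mentions Paragraph 4 but its own obligation stands independently of Paragraph 4, so Paragraph 1 is not affected. Paragraph 5 declares Paragraph 2, Paragraph 3, and Paragraph 4 mutually dependent; since one of them has fallen, all of them are of no effect. That brings down Paragraph 4 as well. The remainder continues in force under Paragraph 5. Paragraph 1 and Paragraph 5 remain in effect. Paragraph 4 is among the inoperative provisions, so the answer is no.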